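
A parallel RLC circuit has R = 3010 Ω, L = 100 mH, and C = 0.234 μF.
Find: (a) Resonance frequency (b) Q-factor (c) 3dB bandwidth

Step 1 — Resonance: ω₀ = 1/√(LC) = 1/√(0.1·2.34e-07) = 6537 rad/s.
Step 2 — f₀ = ω₀/(2π) = 1040 Hz.
Step 3 — Parallel Q: Q = R/(ω₀L) = 3010/(6537·0.1) = 4.604.
Step 4 — Bandwidth: Δω = ω₀/Q = 1420 rad/s; BW = Δω/(2π) = 226 Hz.

(a) f₀ = 1040 Hz  (b) Q = 4.604  (c) BW = 226 Hz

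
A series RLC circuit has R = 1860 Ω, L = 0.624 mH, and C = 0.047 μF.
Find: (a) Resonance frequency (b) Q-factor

Step 1 — Resonance condition Im(Z)=0 gives ω₀ = 1/√(LC).
Step 2 — ω₀ = 1/√(0.000624·4.7e-08) = 1.847e+05 rad/s.
Step 3 — f₀ = ω₀/(2π) = 2.939e+04 Hz.
Step 4 — Series Q: Q = ω₀L/R = 1.847e+05·0.000624/1860 = 0.06195.

(a) f₀ = 2.939e+04 Hz  (b) Q = 0.06195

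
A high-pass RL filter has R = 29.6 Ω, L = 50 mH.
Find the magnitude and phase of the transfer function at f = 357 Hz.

Step 1 — Angular frequency: ω = 2π·357 = 2243 rad/s.
Step 2 — Transfer function: H(jω) = jωL/(R + jωL).
Step 3 — Numerator jωL = j·112.2; denominator R + jωL = 29.6 + j112.2.
Step 4 — H = 0.9349 + j0.2467.
Step 5 — Magnitude: |H| = 0.9669 (-0.3 dB); phase: φ = 14.8°.

|H| = 0.9669 (-0.3 dB), φ = 14.8°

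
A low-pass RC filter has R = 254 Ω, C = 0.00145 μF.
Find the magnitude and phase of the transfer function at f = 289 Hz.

Step 1 — Angular frequency: ω = 2π·289 = 1816 rad/s.
Step 2 — Transfer function: H(jω) = 1/(1 + jωRC).
Step 3 — Denominator: 1 + jωRC = 1 + j·1816·254·1.45e-09 = 1 + j0.0006688.
Step 4 — H = 1 - j0.0006688.
Step 5 — Magnitude: |H| = 1 (-0.0 dB); phase: φ = -0.0°.

|H| = 1 (-0.0 dB), φ = -0.0°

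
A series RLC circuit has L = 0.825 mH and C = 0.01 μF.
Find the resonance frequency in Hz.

Step 1 — Resonance condition Im(Z)=0 gives ω₀ = 1/√(LC).
Step 2 — ω₀ = 1/√(0.000825·1e-08) = 3.482e+05 rad/s.
Step 3 — f₀ = ω₀/(2π) = 5.541e+04 Hz.

f₀ = 5.541e+04 Hz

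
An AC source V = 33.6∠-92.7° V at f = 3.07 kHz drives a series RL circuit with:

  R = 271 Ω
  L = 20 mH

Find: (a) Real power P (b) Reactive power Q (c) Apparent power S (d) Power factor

Step 1 — Angular frequency: ω = 2π·f = 2π·3070 = 1.929e+04 rad/s.
Step 2 — Component impedances:
  R: Z = R = 271 Ω
  L: Z = jωL = j·1.929e+04·0.02 = 0 + j385.8 Ω
Step 3 — Series combination: Z_total = R + L = 271 + j385.8 Ω = 471.5∠54.9° Ω.
Step 4 — Source phasor: V = 33.6∠-92.7° V = -1.583 - j33.56 V.
Step 5 — Current: I = V / Z = -0.06018 - j0.03817 A = 0.07127∠-147.6° A.
Step 6 — Complex power: S = V·I* = 1.376 + j1.959 VA.
Step 7 — Real power: P = Re(S) = 1.376 W.
Step 8 — Reactive power: Q = Im(S) = 1.959 VAR.
Step 9 — Apparent power: |S| = 2.395 VA.
Step 10 — Power factor: PF = P/|S| = 0.5748 (lagging).

(a) P = 1.376 W  (b) Q = 1.959 VAR  (c) S = 2.395 VA  (d) PF = 0.5748 (lagging)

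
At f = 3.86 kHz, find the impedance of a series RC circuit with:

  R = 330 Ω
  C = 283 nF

Step 1 — Angular frequency: ω = 2π·f = 2π·3860 = 2.425e+04 rad/s.
Step 2 — Component impedances:
  R: Z = R = 330 Ω
  C: Z = 1/(jωC) = -j/(ω·C) = 0 - j145.7 Ω
Step 3 — Series combination: Z_total = R + C = 330 - j145.7 Ω = 360.7∠-23.8° Ω.

Z = 330 - j145.7 Ω = 360.7∠-23.8° Ω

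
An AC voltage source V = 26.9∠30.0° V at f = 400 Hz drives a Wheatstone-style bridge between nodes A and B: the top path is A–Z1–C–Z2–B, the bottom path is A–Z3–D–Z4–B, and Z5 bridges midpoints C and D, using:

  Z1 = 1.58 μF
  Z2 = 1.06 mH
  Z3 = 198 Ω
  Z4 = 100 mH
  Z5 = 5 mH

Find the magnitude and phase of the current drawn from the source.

Step 1 — Angular frequency: ω = 2π·f = 2π·400 = 2513 rad/s.
Step 2 — Component impedances:
  Z1: Z = 1/(jωC) = -j/(ω·C) = 0 - j251.8 Ω
  Z2: Z = jωL = j·2513·0.00106 = 0 + j2.664 Ω
  Z3: Z = R = 198 Ω
  Z4: Z = jωL = j·2513·0.1 = 0 + j251.3 Ω
  Z5: Z = jωL = j·2513·0.005 = 0 + j12.57 Ω
Step 3 — Bridge requires nodal analysis (the Z5 bridge couples midpoints C and D, so the two paths cannot be reduced to a simple series/parallel combination). Setting node B to ground and injecting 1 A at node A, the 3-node admittance system at A, C, D solves to V_A = Z_AB = 129.7 - j92.1 Ω = 159.1∠-35.4° Ω.
Step 4 — Source phasor: V = 26.9∠30.0° V = 23.3 + j13.45 V.
Step 5 — Ohm's law: I = V / Z_total = (23.3 + j13.45) / (129.7 - j92.1) = 0.07044 + j0.1538 A.
Step 6 — Convert to polar: |I| = 0.1691 A, ∠I = 65.4°.

I = 0.1691∠65.4° A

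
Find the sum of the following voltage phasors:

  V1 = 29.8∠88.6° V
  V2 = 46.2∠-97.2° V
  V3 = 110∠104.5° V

Step 1 — Convert each phasor to rectangular form:
  V1 = 29.8·(cos(88.6°) + j·sin(88.6°)) = 0.7281 + j29.79 V
  V2 = 46.2·(cos(-97.2°) + j·sin(-97.2°)) = -5.79 - j45.84 V
  V3 = 110·(cos(104.5°) + j·sin(104.5°)) = -27.54 + j106.5 V
Step 2 — Sum components: V_total = -32.6 + j90.45 V.
Step 3 — Convert to polar: |V_total| = 96.15 V, ∠V_total = 109.8°.

V_total = 96.15∠109.8° V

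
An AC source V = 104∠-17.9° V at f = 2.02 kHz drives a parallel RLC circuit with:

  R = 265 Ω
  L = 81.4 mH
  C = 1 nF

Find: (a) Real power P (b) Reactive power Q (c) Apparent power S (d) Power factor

Step 1 — Angular frequency: ω = 2π·f = 2π·2020 = 1.269e+04 rad/s.
Step 2 — Component impedances:
  R: Z = R = 265 Ω
  L: Z = jωL = j·1.269e+04·0.0814 = 0 + j1033 Ω
  C: Z = 1/(jωC) = -j/(ω·C) = 0 - j7.879e+04 Ω
Step 3 — Parallel combination: 1/Z_total = 1/R + 1/L + 1/C; Z_total = 249 + j63.04 Ω = 256.9∠14.2° Ω.
Step 4 — Source phasor: V = 104∠-17.9° V = 98.97 - j31.97 V.
Step 5 — Current: I = V / Z = 0.3429 - j0.2152 A = 0.4048∠-32.1° A.
Step 6 — Complex power: S = V·I* = 40.82 + j10.33 VA.
Step 7 — Real power: P = Re(S) = 40.82 W.
Step 8 — Reactive power: Q = Im(S) = 10.33 VAR.
Step 9 — Apparent power: |S| = 42.1 VA.
Step 10 — Power factor: PF = P/|S| = 0.9694 (lagging).

(a) P = 40.82 W  (b) Q = 10.33 VAR  (c) S = 42.1 VA  (d) PF = 0.9694 (lagging)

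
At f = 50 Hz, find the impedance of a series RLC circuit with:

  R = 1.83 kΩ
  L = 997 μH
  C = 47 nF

Step 1 — Angular frequency: ω = 2π·f = 2π·50 = 314.2 rad/s.
Step 2 — Component impedances:
  R: Z = R = 1830 Ω
  L: Z = jωL = j·314.2·0.000997 = 0 + j0.3132 Ω
  C: Z = 1/(jωC) = -j/(ω·C) = 0 - j6.773e+04 Ω
Step 3 — Series combination: Z_total = R + L + C = 1830 - j6.773e+04 Ω = 6.775e+04∠-88.5° Ω.

Z = 1830 - j6.773e+04 Ω = 6.775e+04∠-88.5° Ω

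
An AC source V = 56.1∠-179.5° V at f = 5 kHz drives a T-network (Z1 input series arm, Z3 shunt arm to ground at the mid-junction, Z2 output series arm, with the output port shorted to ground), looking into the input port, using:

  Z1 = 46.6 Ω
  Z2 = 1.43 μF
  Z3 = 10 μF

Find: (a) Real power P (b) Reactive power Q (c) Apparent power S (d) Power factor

Step 1 — Angular frequency: ω = 2π·f = 2π·5000 = 3.142e+04 rad/s.
Step 2 — Component impedances:
  Z1: Z = R = 46.6 Ω
  Z2: Z = 1/(jωC) = -j/(ω·C) = 0 - j22.26 Ω
  Z3: Z = 1/(jωC) = -j/(ω·C) = 0 - j3.183 Ω
Step 3 — With the output port shorted to ground, the output series arm Z2 runs from the junction to ground; the shunt arm Z3 also runs from the junction to ground. They appear in parallel: Z3 || Z2 = 0 - j2.785 Ω.
Step 4 — Series with input arm Z1: Z_in = Z1 + (Z3 || Z2) = 46.6 - j2.785 Ω = 46.68∠-3.4° Ω.
Step 5 — Source phasor: V = 56.1∠-179.5° V = -56.1 - j0.4896 V.
Step 6 — Current: I = V / Z = -1.199 - j0.08215 A = 1.202∠-176.1° A.
Step 7 — Complex power: S = V·I* = 67.3 - j4.022 VA.
Step 8 — Real power: P = Re(S) = 67.3 W.
Step 9 — Reactive power: Q = Im(S) = -4.022 VAR.
Step 10 — Apparent power: |S| = 67.42 VA.
Step 11 — Power factor: PF = P/|S| = 0.9982 (leading).

(a) P = 67.3 W  (b) Q = -4.022 VAR  (c) S = 67.42 VA  (d) PF = 0.9982 (leading)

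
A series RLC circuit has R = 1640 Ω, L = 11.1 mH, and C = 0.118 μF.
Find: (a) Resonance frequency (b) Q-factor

Step 1 — Resonance condition Im(Z)=0 gives ω₀ = 1/√(LC).
Step 2 — ω₀ = 1/√(0.0111·1.18e-07) = 2.763e+04 rad/s.
Step 3 — f₀ = ω₀/(2π) = 4398 Hz.
Step 4 — Series Q: Q = ω₀L/R = 2.763e+04·0.0111/1640 = 0.187.

(a) f₀ = 4398 Hz  (b) Q = 0.187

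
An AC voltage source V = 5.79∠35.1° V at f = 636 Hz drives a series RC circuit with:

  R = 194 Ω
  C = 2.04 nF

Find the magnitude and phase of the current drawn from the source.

Step 1 — Angular frequency: ω = 2π·f = 2π·636 = 3996 rad/s.
Step 2 — Component impedances:
  R: Z = R = 194 Ω
  C: Z = 1/(jωC) = -j/(ω·C) = 0 - j1.227e+05 Ω
Step 3 — Series combination: Z_total = R + C = 194 - j1.227e+05 Ω = 1.227e+05∠-89.9° Ω.
Step 4 — Source phasor: V = 5.79∠35.1° V = 4.737 + j3.329 V.
Step 5 — Ohm's law: I = V / Z_total = (4.737 + j3.329) / (194 - j1.227e+05) = -2.708e-05 + j3.866e-05 A.
Step 6 — Convert to polar: |I| = 4.72e-05 A, ∠I = 125.0°.

I = 4.72e-05∠125.0° A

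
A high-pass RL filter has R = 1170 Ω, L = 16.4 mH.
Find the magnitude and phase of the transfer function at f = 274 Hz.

Step 1 — Angular frequency: ω = 2π·274 = 1722 rad/s.
Step 2 — Transfer function: H(jω) = jωL/(R + jωL).
Step 3 — Numerator jωL = j·28.23; denominator R + jωL = 1170 + j28.23.
Step 4 — H = 0.000582 + j0.02412.
Step 5 — Magnitude: |H| = 0.02412 (-32.4 dB); phase: φ = 88.6°.

|H| = 0.02412 (-32.4 dB), φ = 88.6°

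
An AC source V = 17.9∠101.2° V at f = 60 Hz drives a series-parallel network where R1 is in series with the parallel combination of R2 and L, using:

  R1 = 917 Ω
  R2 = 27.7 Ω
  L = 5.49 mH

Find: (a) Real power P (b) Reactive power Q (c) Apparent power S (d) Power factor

Step 1 — Angular frequency: ω = 2π·f = 2π·60 = 377 rad/s.
Step 2 — Component impedances:
  R1: Z = R = 917 Ω
  R2: Z = R = 27.7 Ω
  L: Z = jωL = j·377·0.00549 = 0 + j2.07 Ω
Step 3 — Parallel branch: R2 || L = 1/(1/R2 + 1/L) = 0.1538 + j2.058 Ω.
Step 4 — Series with R1: Z_total = R1 + (R2 || L) = 917.2 + j2.058 Ω = 917.2∠0.1° Ω.
Step 5 — Source phasor: V = 17.9∠101.2° V = -3.477 + j17.56 V.
Step 6 — Current: I = V / Z = -0.003748 + j0.01915 A = 0.01952∠101.1° A.
Step 7 — Complex power: S = V·I* = 0.3494 + j0.000784 VA.
Step 8 — Real power: P = Re(S) = 0.3494 W.
Step 9 — Reactive power: Q = Im(S) = 0.000784 VAR.
Step 10 — Apparent power: |S| = 0.3494 VA.
Step 11 — Power factor: PF = P/|S| = 1 (lagging).

(a) P = 0.3494 W  (b) Q = 0.000784 VAR  (c) S = 0.3494 VA  (d) PF = 1 (lagging)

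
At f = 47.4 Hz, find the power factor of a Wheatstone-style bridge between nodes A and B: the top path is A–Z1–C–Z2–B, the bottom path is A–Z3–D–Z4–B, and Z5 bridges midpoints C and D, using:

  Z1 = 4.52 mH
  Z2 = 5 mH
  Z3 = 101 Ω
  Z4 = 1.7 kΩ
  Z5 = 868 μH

Step 1 — Angular frequency: ω = 2π·f = 2π·47.4 = 297.8 rad/s.
Step 2 — Component impedances:
  Z1: Z = jωL = j·297.8·0.00452 = 0 + j1.346 Ω
  Z2: Z = jωL = j·297.8·0.005 = 0 + j1.489 Ω
  Z3: Z = R = 101 Ω
  Z4: Z = R = 1700 Ω
  Z5: Z = jωL = j·297.8·0.000868 = 0 + j0.2585 Ω
Step 3 — Bridge requires nodal analysis (the Z5 bridge couples midpoints C and D, so the two paths cannot be reduced to a simple series/parallel combination). Setting node B to ground and injecting 1 A at node A, the 3-node admittance system at A, C, D solves to V_A = Z_AB = 0.01924 + j2.835 Ω = 2.835∠89.6° Ω.
Step 4 — Power factor: PF = cos(φ) = Re(Z)/|Z| = 0.01924/2.835 = 0.006787.
Step 5 — Type: Im(Z) = 2.835 ⇒ lagging (phase φ = 89.6°).

PF = 0.006787 (lagging, φ = 89.6°)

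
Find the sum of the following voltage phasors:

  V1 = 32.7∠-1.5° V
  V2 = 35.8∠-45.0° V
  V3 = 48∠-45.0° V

Step 1 — Convert each phasor to rectangular form:
  V1 = 32.7·(cos(-1.5°) + j·sin(-1.5°)) = 32.69 - j0.856 V
  V2 = 35.8·(cos(-45.0°) + j·sin(-45.0°)) = 25.31 - j25.31 V
  V3 = 48·(cos(-45.0°) + j·sin(-45.0°)) = 33.94 - j33.94 V
Step 2 — Sum components: V_total = 91.94 - j60.11 V.
Step 3 — Convert to polar: |V_total| = 109.9 V, ∠V_total = -33.2°.

V_total = 109.9∠-33.2° V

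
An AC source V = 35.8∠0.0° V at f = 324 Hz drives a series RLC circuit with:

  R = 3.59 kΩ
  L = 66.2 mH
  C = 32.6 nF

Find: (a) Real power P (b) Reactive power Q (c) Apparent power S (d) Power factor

Step 1 — Angular frequency: ω = 2π·f = 2π·324 = 2036 rad/s.
Step 2 — Component impedances:
  R: Z = R = 3590 Ω
  L: Z = jωL = j·2036·0.0662 = 0 + j134.8 Ω
  C: Z = 1/(jωC) = -j/(ω·C) = 0 - j1.507e+04 Ω
Step 3 — Series combination: Z_total = R + L + C = 3590 - j1.493e+04 Ω = 1.536e+04∠-76.5° Ω.
Step 4 — Source phasor: V = 35.8∠0.0° V = 35.8 V.
Step 5 — Current: I = V / Z = 0.0005448 + j0.002266 A = 0.002331∠76.5° A.
Step 6 — Complex power: S = V·I* = 0.01951 - j0.08114 VA.
Step 7 — Real power: P = Re(S) = 0.01951 W.
Step 8 — Reactive power: Q = Im(S) = -0.08114 VAR.
Step 9 — Apparent power: |S| = 0.08345 VA.
Step 10 — Power factor: PF = P/|S| = 0.2337 (leading).

(a) P = 0.01951 W  (b) Q = -0.08114 VAR  (c) S = 0.08345 VA  (d) PF = 0.2337 (leading)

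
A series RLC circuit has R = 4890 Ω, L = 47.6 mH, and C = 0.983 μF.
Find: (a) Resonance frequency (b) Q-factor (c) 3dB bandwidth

Step 1 — Resonance condition Im(Z)=0 gives ω₀ = 1/√(LC).
Step 2 — ω₀ = 1/√(0.0476·9.83e-07) = 4623 rad/s.
Step 3 — f₀ = ω₀/(2π) = 735.8 Hz.
Step 4 — Series Q: Q = ω₀L/R = 4623·0.0476/4890 = 0.045.
Step 5 — 3dB bandwidth: Δω = ω₀/Q = 1.027e+05 rad/s; BW = Δω/(2π) = 1.635e+04 Hz.

(a) f₀ = 735.8 Hz  (b) Q = 0.045  (c) BW = 1.635e+04 Hz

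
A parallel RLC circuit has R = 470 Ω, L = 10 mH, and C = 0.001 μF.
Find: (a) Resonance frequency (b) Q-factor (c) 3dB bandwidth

Step 1 — Resonance: ω₀ = 1/√(LC) = 1/√(0.01·1e-09) = 3.162e+05 rad/s.
Step 2 — f₀ = ω₀/(2π) = 5.033e+04 Hz.
Step 3 — Parallel Q: Q = R/(ω₀L) = 470/(3.162e+05·0.01) = 0.1486.
Step 4 — Bandwidth: Δω = ω₀/Q = 2.128e+06 rad/s; BW = Δω/(2π) = 3.386e+05 Hz.

(a) f₀ = 5.033e+04 Hz  (b) Q = 0.1486  (c) BW = 3.386e+05 Hz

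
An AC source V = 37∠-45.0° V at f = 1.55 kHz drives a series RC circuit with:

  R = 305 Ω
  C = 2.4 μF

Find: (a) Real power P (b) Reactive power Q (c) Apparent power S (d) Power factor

Step 1 — Angular frequency: ω = 2π·f = 2π·1550 = 9739 rad/s.
Step 2 — Component impedances:
  R: Z = R = 305 Ω
  C: Z = 1/(jωC) = -j/(ω·C) = 0 - j42.78 Ω
Step 3 — Series combination: Z_total = R + C = 305 - j42.78 Ω = 308∠-8.0° Ω.
Step 4 — Source phasor: V = 37∠-45.0° V = 26.16 - j26.16 V.
Step 5 — Current: I = V / Z = 0.09593 - j0.07232 A = 0.1201∠-37.0° A.
Step 6 — Complex power: S = V·I* = 4.402 - j0.6175 VA.
Step 7 — Real power: P = Re(S) = 4.402 W.
Step 8 — Reactive power: Q = Im(S) = -0.6175 VAR.
Step 9 — Apparent power: |S| = 4.445 VA.
Step 10 — Power factor: PF = P/|S| = 0.9903 (leading).

(a) P = 4.402 W  (b) Q = -0.6175 VAR  (c) S = 4.445 VA  (d) PF = 0.9903 (leading)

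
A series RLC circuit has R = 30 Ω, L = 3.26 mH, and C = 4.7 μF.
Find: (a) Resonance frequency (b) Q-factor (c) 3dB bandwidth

Step 1 — Resonance: ω₀ = 1/√(LC) = 1/√(0.00326·4.7e-06) = 8079 rad/s.
Step 2 — f₀ = ω₀/(2π) = 1286 Hz.
Step 3 — Series Q: Q = ω₀L/R = 8079·0.00326/30 = 0.8779.
Step 4 — Bandwidth: Δω = ω₀/Q = 9202 rad/s; BW = Δω/(2π) = 1465 Hz.

(a) f₀ = 1286 Hz  (b) Q = 0.8779  (c) BW = 1465 Hz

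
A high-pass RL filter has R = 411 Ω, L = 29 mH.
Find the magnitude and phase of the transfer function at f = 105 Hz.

Step 1 — Angular frequency: ω = 2π·105 = 659.7 rad/s.
Step 2 — Transfer function: H(jω) = jωL/(R + jωL).
Step 3 — Numerator jωL = j·19.13; denominator R + jωL = 411 + j19.13.
Step 4 — H = 0.002162 + j0.04645.
Step 5 — Magnitude: |H| = 0.0465 (-26.7 dB); phase: φ = 87.3°.

|H| = 0.0465 (-26.7 dB), φ = 87.3°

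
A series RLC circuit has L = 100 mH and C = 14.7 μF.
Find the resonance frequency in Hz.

Step 1 — Resonance condition Im(Z)=0 gives ω₀ = 1/√(LC).
Step 2 — ω₀ = 1/√(0.1·1.47e-05) = 824.8 rad/s.
Step 3 — f₀ = ω₀/(2π) = 131.3 Hz.

f₀ = 131.3 Hz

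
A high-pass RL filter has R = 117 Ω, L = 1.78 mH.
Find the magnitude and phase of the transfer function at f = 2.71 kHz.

Step 1 — Angular frequency: ω = 2π·2710 = 1.703e+04 rad/s.
Step 2 — Transfer function: H(jω) = jωL/(R + jωL).
Step 3 — Numerator jωL = j·30.31; denominator R + jωL = 117 + j30.31.
Step 4 — H = 0.06289 + j0.2428.
Step 5 — Magnitude: |H| = 0.2508 (-12.0 dB); phase: φ = 75.5°.

|H| = 0.2508 (-12.0 dB), φ = 75.5°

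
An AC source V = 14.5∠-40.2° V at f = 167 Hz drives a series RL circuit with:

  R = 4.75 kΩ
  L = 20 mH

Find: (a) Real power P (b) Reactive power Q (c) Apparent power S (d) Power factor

Step 1 — Angular frequency: ω = 2π·f = 2π·167 = 1049 rad/s.
Step 2 — Component impedances:
  R: Z = R = 4750 Ω
  L: Z = jωL = j·1049·0.02 = 0 + j20.99 Ω
Step 3 — Series combination: Z_total = R + L = 4750 + j20.99 Ω = 4750∠0.3° Ω.
Step 4 — Source phasor: V = 14.5∠-40.2° V = 11.08 - j9.359 V.
Step 5 — Current: I = V / Z = 0.002323 - j0.001981 A = 0.003053∠-40.5° A.
Step 6 — Complex power: S = V·I* = 0.04426 + j0.0001956 VA.
Step 7 — Real power: P = Re(S) = 0.04426 W.
Step 8 — Reactive power: Q = Im(S) = 0.0001956 VAR.
Step 9 — Apparent power: |S| = 0.04426 VA.
Step 10 — Power factor: PF = P/|S| = 1 (lagging).

(a) P = 0.04426 W  (b) Q = 0.0001956 VAR  (c) S = 0.04426 VA  (d) PF = 1 (lagging)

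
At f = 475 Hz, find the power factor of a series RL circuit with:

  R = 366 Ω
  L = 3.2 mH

Step 1 — Angular frequency: ω = 2π·f = 2π·475 = 2985 rad/s.
Step 2 — Component impedances:
  R: Z = R = 366 Ω
  L: Z = jωL = j·2985·0.0032 = 0 + j9.55 Ω
Step 3 — Series combination: Z_total = R + L = 366 + j9.55 Ω = 366.1∠1.5° Ω.
Step 4 — Power factor: PF = cos(φ) = Re(Z)/|Z| = 366/366.1 = 0.9997.
Step 5 — Type: Im(Z) = 9.55 ⇒ lagging (phase φ = 1.5°).

PF = 0.9997 (lagging, φ = 1.5°)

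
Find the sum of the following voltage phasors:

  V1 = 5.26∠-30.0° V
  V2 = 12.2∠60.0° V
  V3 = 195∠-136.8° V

Step 1 — Convert each phasor to rectangular form:
  V1 = 5.26·(cos(-30.0°) + j·sin(-30.0°)) = 4.555 - j2.63 V
  V2 = 12.2·(cos(60.0°) + j·sin(60.0°)) = 6.1 + j10.57 V
  V3 = 195·(cos(-136.8°) + j·sin(-136.8°)) = -142.1 - j133.5 V
Step 2 — Sum components: V_total = -131.5 - j125.6 V.
Step 3 — Convert to polar: |V_total| = 181.8 V, ∠V_total = -136.3°.

V_total = 181.8∠-136.3° V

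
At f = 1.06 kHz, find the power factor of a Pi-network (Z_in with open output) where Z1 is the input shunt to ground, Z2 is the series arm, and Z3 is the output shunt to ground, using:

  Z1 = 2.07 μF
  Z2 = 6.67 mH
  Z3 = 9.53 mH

Step 1 — Angular frequency: ω = 2π·f = 2π·1060 = 6660 rad/s.
Step 2 — Component impedances:
  Z1: Z = 1/(jωC) = -j/(ω·C) = 0 - j72.53 Ω
  Z2: Z = jωL = j·6660·0.00667 = 0 + j44.42 Ω
  Z3: Z = jωL = j·6660·0.00953 = 0 + j63.47 Ω
Step 3 — With open output, the series arm Z2 and the output shunt Z3 appear in series to ground: Z2 + Z3 = 0 + j107.9 Ω.
Step 4 — Parallel with input shunt Z1: Z_in = Z1 || (Z2 + Z3) = 0 - j221.3 Ω = 221.3∠-90.0° Ω.
Step 5 — Power factor: PF = cos(φ) = Re(Z)/|Z| = 0/221.3 = 0.
Step 6 — Type: Im(Z) = -221.3 ⇒ leading (phase φ = -90.0°).

PF = 0 (leading, φ = -90.0°)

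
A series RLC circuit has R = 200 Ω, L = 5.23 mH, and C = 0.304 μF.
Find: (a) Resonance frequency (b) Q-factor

Step 1 — Resonance condition Im(Z)=0 gives ω₀ = 1/√(LC).
Step 2 — ω₀ = 1/√(0.00523·3.04e-07) = 2.508e+04 rad/s.
Step 3 — f₀ = ω₀/(2π) = 3991 Hz.
Step 4 — Series Q: Q = ω₀L/R = 2.508e+04·0.00523/200 = 0.6558.

(a) f₀ = 3991 Hz  (b) Q = 0.6558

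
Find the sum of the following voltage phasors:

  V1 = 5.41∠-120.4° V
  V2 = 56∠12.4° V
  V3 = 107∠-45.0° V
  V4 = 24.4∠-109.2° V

Step 1 — Convert each phasor to rectangular form:
  V1 = 5.41·(cos(-120.4°) + j·sin(-120.4°)) = -2.738 - j4.666 V
  V2 = 56·(cos(12.4°) + j·sin(12.4°)) = 54.69 + j12.03 V
  V3 = 107·(cos(-45.0°) + j·sin(-45.0°)) = 75.66 - j75.66 V
  V4 = 24.4·(cos(-109.2°) + j·sin(-109.2°)) = -8.024 - j23.04 V
Step 2 — Sum components: V_total = 119.6 - j91.34 V.
Step 3 — Convert to polar: |V_total| = 150.5 V, ∠V_total = -37.4°.

V_total = 150.5∠-37.4° V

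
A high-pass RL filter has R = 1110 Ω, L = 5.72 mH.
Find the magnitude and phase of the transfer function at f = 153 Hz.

Step 1 — Angular frequency: ω = 2π·153 = 961.3 rad/s.
Step 2 — Transfer function: H(jω) = jωL/(R + jωL).
Step 3 — Numerator jωL = j·5.499; denominator R + jωL = 1110 + j5.499.
Step 4 — H = 2.454e-05 + j0.004954.
Step 5 — Magnitude: |H| = 0.004954 (-46.1 dB); phase: φ = 89.7°.

|H| = 0.004954 (-46.1 dB), φ = 89.7°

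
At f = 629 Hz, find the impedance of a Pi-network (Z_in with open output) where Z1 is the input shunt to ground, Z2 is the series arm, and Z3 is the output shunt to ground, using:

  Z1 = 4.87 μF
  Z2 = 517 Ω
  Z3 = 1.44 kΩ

Step 1 — Angular frequency: ω = 2π·f = 2π·629 = 3952 rad/s.
Step 2 — Component impedances:
  Z1: Z = 1/(jωC) = -j/(ω·C) = 0 - j51.96 Ω
  Z2: Z = R = 517 Ω
  Z3: Z = R = 1440 Ω
Step 3 — With open output, the series arm Z2 and the output shunt Z3 appear in series to ground: Z2 + Z3 = 1957 Ω.
Step 4 — Parallel with input shunt Z1: Z_in = Z1 || (Z2 + Z3) = 1.378 - j51.92 Ω = 51.94∠-88.5° Ω.

Z = 1.378 - j51.92 Ω = 51.94∠-88.5° Ω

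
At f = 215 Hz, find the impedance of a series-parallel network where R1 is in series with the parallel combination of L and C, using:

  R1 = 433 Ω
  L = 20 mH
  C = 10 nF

Step 1 — Angular frequency: ω = 2π·f = 2π·215 = 1351 rad/s.
Step 2 — Component impedances:
  R1: Z = R = 433 Ω
  L: Z = jωL = j·1351·0.02 = 0 + j27.02 Ω
  C: Z = 1/(jωC) = -j/(ω·C) = 0 - j7.403e+04 Ω
Step 3 — Parallel branch: L || C = 1/(1/L + 1/C) = 0 + j27.03 Ω.
Step 4 — Series with R1: Z_total = R1 + (L || C) = 433 + j27.03 Ω = 433.8∠3.6° Ω.

Z = 433 + j27.03 Ω = 433.8∠3.6° Ω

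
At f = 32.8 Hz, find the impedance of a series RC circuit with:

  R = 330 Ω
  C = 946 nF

Step 1 — Angular frequency: ω = 2π·f = 2π·32.8 = 206.1 rad/s.
Step 2 — Component impedances:
  R: Z = R = 330 Ω
  C: Z = 1/(jωC) = -j/(ω·C) = 0 - j5129 Ω
Step 3 — Series combination: Z_total = R + C = 330 - j5129 Ω = 5140∠-86.3° Ω.

Z = 330 - j5129 Ω = 5140∠-86.3° Ω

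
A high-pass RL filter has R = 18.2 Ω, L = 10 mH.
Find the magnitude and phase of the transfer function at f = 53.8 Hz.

Step 1 — Angular frequency: ω = 2π·53.8 = 338 rad/s.
Step 2 — Transfer function: H(jω) = jωL/(R + jωL).
Step 3 — Numerator jωL = j·3.38; denominator R + jωL = 18.2 + j3.38.
Step 4 — H = 0.03335 + j0.1795.
Step 5 — Magnitude: |H| = 0.1826 (-14.8 dB); phase: φ = 79.5°.

|H| = 0.1826 (-14.8 dB), φ = 79.5°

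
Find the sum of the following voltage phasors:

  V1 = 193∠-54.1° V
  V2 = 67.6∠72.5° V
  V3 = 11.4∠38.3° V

Step 1 — Convert each phasor to rectangular form:
  V1 = 193·(cos(-54.1°) + j·sin(-54.1°)) = 113.2 - j156.3 V
  V2 = 67.6·(cos(72.5°) + j·sin(72.5°)) = 20.33 + j64.47 V
  V3 = 11.4·(cos(38.3°) + j·sin(38.3°)) = 8.946 + j7.065 V
Step 2 — Sum components: V_total = 142.4 - j84.8 V.
Step 3 — Convert to polar: |V_total| = 165.8 V, ∠V_total = -30.8°.

V_total = 165.8∠-30.8° V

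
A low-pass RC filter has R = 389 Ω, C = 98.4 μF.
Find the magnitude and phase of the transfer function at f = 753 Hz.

Step 1 — Angular frequency: ω = 2π·753 = 4731 rad/s.
Step 2 — Transfer function: H(jω) = 1/(1 + jωRC).
Step 3 — Denominator: 1 + jωRC = 1 + j·4731·389·9.84e-05 = 1 + j181.1.
Step 4 — H = 3.049e-05 - j0.005522.
Step 5 — Magnitude: |H| = 0.005522 (-45.2 dB); phase: φ = -89.7°.

|H| = 0.005522 (-45.2 dB), φ = -89.7°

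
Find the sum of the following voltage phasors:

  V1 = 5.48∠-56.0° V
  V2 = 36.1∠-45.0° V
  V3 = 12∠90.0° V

Step 1 — Convert each phasor to rectangular form:
  V1 = 5.48·(cos(-56.0°) + j·sin(-56.0°)) = 3.064 - j4.543 V
  V2 = 36.1·(cos(-45.0°) + j·sin(-45.0°)) = 25.53 - j25.53 V
  V3 = 12·(cos(90.0°) + j·sin(90.0°)) = 0 + j12 V
Step 2 — Sum components: V_total = 28.59 - j18.07 V.
Step 3 — Convert to polar: |V_total| = 33.82 V, ∠V_total = -32.3°.

V_total = 33.82∠-32.3° V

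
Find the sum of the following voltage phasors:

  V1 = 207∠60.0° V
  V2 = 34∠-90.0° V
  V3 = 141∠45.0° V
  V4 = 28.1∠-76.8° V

Step 1 — Convert each phasor to rectangular form:
  V1 = 207·(cos(60.0°) + j·sin(60.0°)) = 103.5 + j179.3 V
  V2 = 34·(cos(-90.0°) + j·sin(-90.0°)) = 0 - j34 V
  V3 = 141·(cos(45.0°) + j·sin(45.0°)) = 99.7 + j99.7 V
  V4 = 28.1·(cos(-76.8°) + j·sin(-76.8°)) = 6.417 - j27.36 V
Step 2 — Sum components: V_total = 209.6 + j217.6 V.
Step 3 — Convert to polar: |V_total| = 302.2 V, ∠V_total = 46.1°.

V_total = 302.2∠46.1° V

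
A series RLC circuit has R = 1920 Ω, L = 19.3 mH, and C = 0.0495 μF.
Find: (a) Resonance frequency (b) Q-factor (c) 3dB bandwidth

Step 1 — Resonance: ω₀ = 1/√(LC) = 1/√(0.0193·4.95e-08) = 3.235e+04 rad/s.
Step 2 — f₀ = ω₀/(2π) = 5149 Hz.
Step 3 — Series Q: Q = ω₀L/R = 3.235e+04·0.0193/1920 = 0.3252.
Step 4 — Bandwidth: Δω = ω₀/Q = 9.948e+04 rad/s; BW = Δω/(2π) = 1.583e+04 Hz.

(a) f₀ = 5149 Hz  (b) Q = 0.3252  (c) BW = 1.583e+04 Hz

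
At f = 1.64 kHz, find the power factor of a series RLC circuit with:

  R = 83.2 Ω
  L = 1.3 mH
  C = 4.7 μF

Step 1 — Angular frequency: ω = 2π·f = 2π·1640 = 1.03e+04 rad/s.
Step 2 — Component impedances:
  R: Z = R = 83.2 Ω
  L: Z = jωL = j·1.03e+04·0.0013 = 0 + j13.4 Ω
  C: Z = 1/(jωC) = -j/(ω·C) = 0 - j20.65 Ω
Step 3 — Series combination: Z_total = R + L + C = 83.2 - j7.252 Ω = 83.52∠-5.0° Ω.
Step 4 — Power factor: PF = cos(φ) = Re(Z)/|Z| = 83.2/83.52 = 0.9962.
Step 5 — Type: Im(Z) = -7.252 ⇒ leading (phase φ = -5.0°).

PF = 0.9962 (leading, φ = -5.0°)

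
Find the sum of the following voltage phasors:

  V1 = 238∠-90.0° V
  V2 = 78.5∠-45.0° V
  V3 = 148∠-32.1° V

Step 1 — Convert each phasor to rectangular form:
  V1 = 238·(cos(-90.0°) + j·sin(-90.0°)) = 0 - j238 V
  V2 = 78.5·(cos(-45.0°) + j·sin(-45.0°)) = 55.51 - j55.51 V
  V3 = 148·(cos(-32.1°) + j·sin(-32.1°)) = 125.4 - j78.65 V
Step 2 — Sum components: V_total = 180.9 - j372.2 V.
Step 3 — Convert to polar: |V_total| = 413.8 V, ∠V_total = -64.1°.

V_total = 413.8∠-64.1° V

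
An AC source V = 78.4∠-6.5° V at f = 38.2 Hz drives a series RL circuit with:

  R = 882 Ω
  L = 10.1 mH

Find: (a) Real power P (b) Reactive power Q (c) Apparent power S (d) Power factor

Step 1 — Angular frequency: ω = 2π·f = 2π·38.2 = 240 rad/s.
Step 2 — Component impedances:
  R: Z = R = 882 Ω
  L: Z = jωL = j·240·0.0101 = 0 + j2.424 Ω
Step 3 — Series combination: Z_total = R + L = 882 + j2.424 Ω = 882∠0.2° Ω.
Step 4 — Source phasor: V = 78.4∠-6.5° V = 77.9 - j8.875 V.
Step 5 — Current: I = V / Z = 0.08829 - j0.01031 A = 0.08889∠-6.7° A.
Step 6 — Complex power: S = V·I* = 6.969 + j0.01915 VA.
Step 7 — Real power: P = Re(S) = 6.969 W.
Step 8 — Reactive power: Q = Im(S) = 0.01915 VAR.
Step 9 — Apparent power: |S| = 6.969 VA.
Step 10 — Power factor: PF = P/|S| = 1 (lagging).

(a) P = 6.969 W  (b) Q = 0.01915 VAR  (c) S = 6.969 VA  (d) PF = 1 (lagging)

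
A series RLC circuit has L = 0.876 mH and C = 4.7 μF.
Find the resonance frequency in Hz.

Step 1 — Resonance condition Im(Z)=0 gives ω₀ = 1/√(LC).
Step 2 — ω₀ = 1/√(0.000876·4.7e-06) = 1.558e+04 rad/s.
Step 3 — f₀ = ω₀/(2π) = 2480 Hz.

f₀ = 2480 Hz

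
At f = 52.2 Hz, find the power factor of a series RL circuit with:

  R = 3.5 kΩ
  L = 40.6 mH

Step 1 — Angular frequency: ω = 2π·f = 2π·52.2 = 328 rad/s.
Step 2 — Component impedances:
  R: Z = R = 3500 Ω
  L: Z = jωL = j·328·0.0406 = 0 + j13.32 Ω
Step 3 — Series combination: Z_total = R + L = 3500 + j13.32 Ω = 3500∠0.2° Ω.
Step 4 — Power factor: PF = cos(φ) = Re(Z)/|Z| = 3500/3500 = 1.
Step 5 — Type: Im(Z) = 13.32 ⇒ lagging (phase φ = 0.2°).

PF = 1 (lagging, φ = 0.2°)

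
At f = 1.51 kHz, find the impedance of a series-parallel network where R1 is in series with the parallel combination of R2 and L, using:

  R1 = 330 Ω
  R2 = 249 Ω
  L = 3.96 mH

Step 1 — Angular frequency: ω = 2π·f = 2π·1510 = 9488 rad/s.
Step 2 — Component impedances:
  R1: Z = R = 330 Ω
  R2: Z = R = 249 Ω
  L: Z = jωL = j·9488·0.00396 = 0 + j37.57 Ω
Step 3 — Parallel branch: R2 || L = 1/(1/R2 + 1/L) = 5.543 + j36.73 Ω.
Step 4 — Series with R1: Z_total = R1 + (R2 || L) = 335.5 + j36.73 Ω = 337.5∠6.2° Ω.

Z = 335.5 + j36.73 Ω = 337.5∠6.2° Ω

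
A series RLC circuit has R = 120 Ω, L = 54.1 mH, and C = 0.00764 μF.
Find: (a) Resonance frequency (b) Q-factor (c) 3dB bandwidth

Step 1 — Resonance: ω₀ = 1/√(LC) = 1/√(0.0541·7.64e-09) = 4.919e+04 rad/s.
Step 2 — f₀ = ω₀/(2π) = 7828 Hz.
Step 3 — Series Q: Q = ω₀L/R = 4.919e+04·0.0541/120 = 22.18.
Step 4 — Bandwidth: Δω = ω₀/Q = 2218 rad/s; BW = Δω/(2π) = 353 Hz.

(a) f₀ = 7828 Hz  (b) Q = 22.18  (c) BW = 353 Hz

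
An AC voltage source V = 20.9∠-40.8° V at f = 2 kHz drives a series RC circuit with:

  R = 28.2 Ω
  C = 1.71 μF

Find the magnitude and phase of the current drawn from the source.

Step 1 — Angular frequency: ω = 2π·f = 2π·2000 = 1.257e+04 rad/s.
Step 2 — Component impedances:
  R: Z = R = 28.2 Ω
  C: Z = 1/(jωC) = -j/(ω·C) = 0 - j46.54 Ω
Step 3 — Series combination: Z_total = R + C = 28.2 - j46.54 Ω = 54.41∠-58.8° Ω.
Step 4 — Source phasor: V = 20.9∠-40.8° V = 15.82 - j13.66 V.
Step 5 — Ohm's law: I = V / Z_total = (15.82 - j13.66) / (28.2 - j46.54) = 0.3653 + j0.1186 A.
Step 6 — Convert to polar: |I| = 0.3841 A, ∠I = 18.0°.

I = 0.3841∠18.0° A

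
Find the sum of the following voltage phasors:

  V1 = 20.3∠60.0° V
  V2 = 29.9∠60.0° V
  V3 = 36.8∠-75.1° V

Step 1 — Convert each phasor to rectangular form:
  V1 = 20.3·(cos(60.0°) + j·sin(60.0°)) = 10.15 + j17.58 V
  V2 = 29.9·(cos(60.0°) + j·sin(60.0°)) = 14.95 + j25.89 V
  V3 = 36.8·(cos(-75.1°) + j·sin(-75.1°)) = 9.462 - j35.56 V
Step 2 — Sum components: V_total = 34.56 + j7.912 V.
Step 3 — Convert to polar: |V_total| = 35.46 V, ∠V_total = 12.9°.

V_total = 35.46∠12.9° V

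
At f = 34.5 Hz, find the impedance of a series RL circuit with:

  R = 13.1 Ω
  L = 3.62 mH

Step 1 — Angular frequency: ω = 2π·f = 2π·34.5 = 216.8 rad/s.
Step 2 — Component impedances:
  R: Z = R = 13.1 Ω
  L: Z = jωL = j·216.8·0.00362 = 0 + j0.7847 Ω
Step 3 — Series combination: Z_total = R + L = 13.1 + j0.7847 Ω = 13.12∠3.4° Ω.

Z = 13.1 + j0.7847 Ω = 13.12∠3.4° Ω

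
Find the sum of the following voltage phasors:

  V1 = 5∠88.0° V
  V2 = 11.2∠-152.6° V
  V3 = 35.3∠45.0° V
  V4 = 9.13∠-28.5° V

Step 1 — Convert each phasor to rectangular form:
  V1 = 5·(cos(88.0°) + j·sin(88.0°)) = 0.1745 + j4.997 V
  V2 = 11.2·(cos(-152.6°) + j·sin(-152.6°)) = -9.944 - j5.154 V
  V3 = 35.3·(cos(45.0°) + j·sin(45.0°)) = 24.96 + j24.96 V
  V4 = 9.13·(cos(-28.5°) + j·sin(-28.5°)) = 8.024 - j4.356 V
Step 2 — Sum components: V_total = 23.22 + j20.45 V.
Step 3 — Convert to polar: |V_total| = 30.94 V, ∠V_total = 41.4°.

V_total = 30.94∠41.4° V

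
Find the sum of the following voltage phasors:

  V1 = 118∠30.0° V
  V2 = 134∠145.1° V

Step 1 — Convert each phasor to rectangular form:
  V1 = 118·(cos(30.0°) + j·sin(30.0°)) = 102.2 + j59 V
  V2 = 134·(cos(145.1°) + j·sin(145.1°)) = -109.9 + j76.67 V
Step 2 — Sum components: V_total = -7.709 + j135.7 V.
Step 3 — Convert to polar: |V_total| = 135.9 V, ∠V_total = 93.3°.

V_total = 135.9∠93.3° V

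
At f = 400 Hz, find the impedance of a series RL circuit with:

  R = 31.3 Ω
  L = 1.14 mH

Step 1 — Angular frequency: ω = 2π·f = 2π·400 = 2513 rad/s.
Step 2 — Component impedances:
  R: Z = R = 31.3 Ω
  L: Z = jωL = j·2513·0.00114 = 0 + j2.865 Ω
Step 3 — Series combination: Z_total = R + L = 31.3 + j2.865 Ω = 31.43∠5.2° Ω.

Z = 31.3 + j2.865 Ω = 31.43∠5.2° Ω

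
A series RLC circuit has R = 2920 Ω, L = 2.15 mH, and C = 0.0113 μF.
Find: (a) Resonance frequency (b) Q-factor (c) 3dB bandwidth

Step 1 — Resonance condition Im(Z)=0 gives ω₀ = 1/√(LC).
Step 2 — ω₀ = 1/√(0.00215·1.13e-08) = 2.029e+05 rad/s.
Step 3 — f₀ = ω₀/(2π) = 3.229e+04 Hz.
Step 4 — Series Q: Q = ω₀L/R = 2.029e+05·0.00215/2920 = 0.1494.
Step 5 — 3dB bandwidth: Δω = ω₀/Q = 1.358e+06 rad/s; BW = Δω/(2π) = 2.162e+05 Hz.

(a) f₀ = 3.229e+04 Hz  (b) Q = 0.1494  (c) BW = 2.162e+05 Hz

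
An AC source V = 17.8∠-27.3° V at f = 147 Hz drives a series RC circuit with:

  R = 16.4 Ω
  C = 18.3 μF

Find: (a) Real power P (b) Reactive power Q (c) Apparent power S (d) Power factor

Step 1 — Angular frequency: ω = 2π·f = 2π·147 = 923.6 rad/s.
Step 2 — Component impedances:
  R: Z = R = 16.4 Ω
  C: Z = 1/(jωC) = -j/(ω·C) = 0 - j59.16 Ω
Step 3 — Series combination: Z_total = R + C = 16.4 - j59.16 Ω = 61.39∠-74.5° Ω.
Step 4 — Source phasor: V = 17.8∠-27.3° V = 15.82 - j8.164 V.
Step 5 — Current: I = V / Z = 0.197 + j0.2128 A = 0.2899∠47.2° A.
Step 6 — Complex power: S = V·I* = 1.379 - j4.973 VA.
Step 7 — Real power: P = Re(S) = 1.379 W.
Step 8 — Reactive power: Q = Im(S) = -4.973 VAR.
Step 9 — Apparent power: |S| = 5.161 VA.
Step 10 — Power factor: PF = P/|S| = 0.2671 (leading).

(a) P = 1.379 W  (b) Q = -4.973 VAR  (c) S = 5.161 VA  (d) PF = 0.2671 (leading)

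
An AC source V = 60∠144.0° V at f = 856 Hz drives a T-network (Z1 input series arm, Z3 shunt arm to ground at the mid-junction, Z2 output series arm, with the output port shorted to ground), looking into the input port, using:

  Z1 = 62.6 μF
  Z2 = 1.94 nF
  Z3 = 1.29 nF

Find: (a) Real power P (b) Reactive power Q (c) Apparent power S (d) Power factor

Step 1 — Angular frequency: ω = 2π·f = 2π·856 = 5378 rad/s.
Step 2 — Component impedances:
  Z1: Z = 1/(jωC) = -j/(ω·C) = 0 - j2.97 Ω
  Z2: Z = 1/(jωC) = -j/(ω·C) = 0 - j9.584e+04 Ω
  Z3: Z = 1/(jωC) = -j/(ω·C) = 0 - j1.441e+05 Ω
Step 3 — With the output port shorted to ground, the output series arm Z2 runs from the junction to ground; the shunt arm Z3 also runs from the junction to ground. They appear in parallel: Z3 || Z2 = 0 - j5.756e+04 Ω.
Step 4 — Series with input arm Z1: Z_in = Z1 + (Z3 || Z2) = 0 - j5.757e+04 Ω = 5.757e+04∠-90.0° Ω.
Step 5 — Source phasor: V = 60∠144.0° V = -48.54 + j35.27 V.
Step 6 — Current: I = V / Z = -0.0006126 - j0.0008432 A = 0.001042∠-126.0° A.
Step 7 — Complex power: S = V·I* = 0 - j0.06254 VA.
Step 8 — Real power: P = Re(S) = 0 W.
Step 9 — Reactive power: Q = Im(S) = -0.06254 VAR.
Step 10 — Apparent power: |S| = 0.06254 VA.
Step 11 — Power factor: PF = P/|S| = 0 (leading).

(a) P = 0 W  (b) Q = -0.06254 VAR  (c) S = 0.06254 VA  (d) PF = 0 (leading)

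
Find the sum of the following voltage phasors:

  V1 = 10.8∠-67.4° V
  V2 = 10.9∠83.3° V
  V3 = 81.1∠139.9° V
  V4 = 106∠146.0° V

Step 1 — Convert each phasor to rectangular form:
  V1 = 10.8·(cos(-67.4°) + j·sin(-67.4°)) = 4.15 - j9.971 V
  V2 = 10.9·(cos(83.3°) + j·sin(83.3°)) = 1.272 + j10.83 V
  V3 = 81.1·(cos(139.9°) + j·sin(139.9°)) = -62.04 + j52.24 V
  V4 = 106·(cos(146.0°) + j·sin(146.0°)) = -87.88 + j59.27 V
Step 2 — Sum components: V_total = -144.5 + j112.4 V.
Step 3 — Convert to polar: |V_total| = 183 V, ∠V_total = 142.1°.

V_total = 183∠142.1° V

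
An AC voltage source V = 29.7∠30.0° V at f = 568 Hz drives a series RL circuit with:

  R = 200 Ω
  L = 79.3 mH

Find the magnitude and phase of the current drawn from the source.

Step 1 — Angular frequency: ω = 2π·f = 2π·568 = 3569 rad/s.
Step 2 — Component impedances:
  R: Z = R = 200 Ω
  L: Z = jωL = j·3569·0.0793 = 0 + j283 Ω
Step 3 — Series combination: Z_total = R + L = 200 + j283 Ω = 346.5∠54.8° Ω.
Step 4 — Source phasor: V = 29.7∠30.0° V = 25.72 + j14.85 V.
Step 5 — Ohm's law: I = V / Z_total = (25.72 + j14.85) / (200 + j283) = 0.07783 - j0.03588 A.
Step 6 — Convert to polar: |I| = 0.0857 A, ∠I = -24.8°.

I = 0.0857∠-24.8° A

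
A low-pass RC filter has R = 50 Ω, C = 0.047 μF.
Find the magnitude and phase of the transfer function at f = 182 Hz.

Step 1 — Angular frequency: ω = 2π·182 = 1144 rad/s.
Step 2 — Transfer function: H(jω) = 1/(1 + jωRC).
Step 3 — Denominator: 1 + jωRC = 1 + j·1144·50·4.7e-08 = 1 + j0.002687.
Step 4 — H = 1 - j0.002687.
Step 5 — Magnitude: |H| = 1 (-0.0 dB); phase: φ = -0.2°.

|H| = 1 (-0.0 dB), φ = -0.2°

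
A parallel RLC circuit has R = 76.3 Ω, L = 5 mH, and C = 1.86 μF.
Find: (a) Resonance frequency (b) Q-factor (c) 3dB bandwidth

Step 1 — Resonance: ω₀ = 1/√(LC) = 1/√(0.005·1.86e-06) = 1.037e+04 rad/s.
Step 2 — f₀ = ω₀/(2π) = 1650 Hz.
Step 3 — Parallel Q: Q = R/(ω₀L) = 76.3/(1.037e+04·0.005) = 1.472.
Step 4 — Bandwidth: Δω = ω₀/Q = 7046 rad/s; BW = Δω/(2π) = 1121 Hz.

(a) f₀ = 1650 Hz  (b) Q = 1.472  (c) BW = 1121 Hz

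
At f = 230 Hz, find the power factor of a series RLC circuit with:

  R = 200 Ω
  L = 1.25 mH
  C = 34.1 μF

Step 1 — Angular frequency: ω = 2π·f = 2π·230 = 1445 rad/s.
Step 2 — Component impedances:
  R: Z = R = 200 Ω
  L: Z = jωL = j·1445·0.00125 = 0 + j1.806 Ω
  C: Z = 1/(jωC) = -j/(ω·C) = 0 - j20.29 Ω
Step 3 — Series combination: Z_total = R + L + C = 200 - j18.49 Ω = 200.9∠-5.3° Ω.
Step 4 — Power factor: PF = cos(φ) = Re(Z)/|Z| = 200/200.85 = 0.9958.
Step 5 — Type: Im(Z) = -18.49 ⇒ leading (phase φ = -5.3°).

PF = 0.9958 (leading, φ = -5.3°)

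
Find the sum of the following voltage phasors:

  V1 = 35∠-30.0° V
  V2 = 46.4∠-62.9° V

Step 1 — Convert each phasor to rectangular form:
  V1 = 35·(cos(-30.0°) + j·sin(-30.0°)) = 30.31 - j17.5 V
  V2 = 46.4·(cos(-62.9°) + j·sin(-62.9°)) = 21.14 - j41.31 V
Step 2 — Sum components: V_total = 51.45 - j58.81 V.
Step 3 — Convert to polar: |V_total| = 78.13 V, ∠V_total = -48.8°.

V_total = 78.13∠-48.8° V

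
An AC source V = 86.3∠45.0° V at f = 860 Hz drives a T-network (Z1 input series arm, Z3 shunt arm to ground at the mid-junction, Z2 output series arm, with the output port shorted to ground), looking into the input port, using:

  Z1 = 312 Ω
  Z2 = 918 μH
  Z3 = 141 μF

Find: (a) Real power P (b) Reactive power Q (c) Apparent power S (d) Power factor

Step 1 — Angular frequency: ω = 2π·f = 2π·860 = 5404 rad/s.
Step 2 — Component impedances:
  Z1: Z = R = 312 Ω
  Z2: Z = jωL = j·5404·0.000918 = 0 + j4.96 Ω
  Z3: Z = 1/(jωC) = -j/(ω·C) = 0 - j1.313 Ω
Step 3 — With the output port shorted to ground, the output series arm Z2 runs from the junction to ground; the shunt arm Z3 also runs from the junction to ground. They appear in parallel: Z3 || Z2 = 0 - j1.785 Ω.
Step 4 — Series with input arm Z1: Z_in = Z1 + (Z3 || Z2) = 312 - j1.785 Ω = 312∠-0.3° Ω.
Step 5 — Source phasor: V = 86.3∠45.0° V = 61.02 + j61.02 V.
Step 6 — Current: I = V / Z = 0.1945 + j0.1967 A = 0.2766∠45.3° A.
Step 7 — Complex power: S = V·I* = 23.87 - j0.1365 VA.
Step 8 — Real power: P = Re(S) = 23.87 W.
Step 9 — Reactive power: Q = Im(S) = -0.1365 VAR.
Step 10 — Apparent power: |S| = 23.87 VA.
Step 11 — Power factor: PF = P/|S| = 1 (leading).

(a) P = 23.87 W  (b) Q = -0.1365 VAR  (c) S = 23.87 VA  (d) PF = 1 (leading)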